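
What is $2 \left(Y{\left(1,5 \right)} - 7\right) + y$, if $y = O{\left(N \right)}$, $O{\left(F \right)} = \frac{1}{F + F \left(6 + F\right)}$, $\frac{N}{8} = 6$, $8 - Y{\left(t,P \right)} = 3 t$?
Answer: $- \frac{10559}{2640} \approx -3.9996$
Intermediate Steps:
$Y{\left(t,P \right)} = 8 - 3 t$
$N = 48$ ($N = 8 \cdot 6 = 48$)
$y = \frac{1}{2640}$ ($y = \frac{1}{48 \left(7 + 48\right)} = \frac{1}{48 \cdot 55} = \frac{1}{48} \cdot \frac{1}{55} = \frac{1}{2640} \approx 0.00037879$)
$2 \left(Y{\left(1,5 \right)} - 7\right) + y = 2 \left(\left(8 - 3\right) - 7\right) + \frac{1}{2640} = 2 \left(5 - 7\right) + \frac{1}{2640} = 2 \left(-2\right) + \frac{1}{2640} = -4 + \frac{1}{2640} = - \frac{10559}{2640}$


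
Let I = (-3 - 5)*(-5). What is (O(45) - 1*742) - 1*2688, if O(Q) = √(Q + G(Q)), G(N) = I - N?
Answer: -3430 + 2*√10 ≈ -3423.7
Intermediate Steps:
I = 40 (I = -8*(-5) = 40)
G(N) = 40 - N
O(Q) = 2*√10 (O(Q) = √(Q + (40 - Q)) = √40 = 2*√10)
(O(45) - 1*742) - 1*2688 = (2*√10 - 1*742) - 1*2688 = (2*√10 - 742) - 2688 = (-742 + 2*√10) - 2688 = -3430 + 2*√10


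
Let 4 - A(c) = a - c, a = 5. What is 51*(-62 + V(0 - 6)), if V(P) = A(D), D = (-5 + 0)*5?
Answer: -4488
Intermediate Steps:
D = -25 (D = -5*5 = -25)
A(c) = -1 + c (A(c) = 4 - (5 - c) = 4 + (-5 + c) = -1 + c)
V(P) = -26 (V(P) = -1 - 25 = -26)
51*(-62 + V(0 - 6)) = 51*(-62 - 26) = 51*(-88) = -4488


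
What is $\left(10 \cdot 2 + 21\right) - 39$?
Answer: $2$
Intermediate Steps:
$\left(10 \cdot 2 + 21\right) - 39 = \left(20 + 21\right) - 39 = 41 - 39 = 2$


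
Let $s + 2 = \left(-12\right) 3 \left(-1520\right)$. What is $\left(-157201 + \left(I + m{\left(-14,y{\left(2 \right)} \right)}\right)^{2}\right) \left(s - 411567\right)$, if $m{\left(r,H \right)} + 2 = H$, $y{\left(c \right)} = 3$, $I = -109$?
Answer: $51934732913$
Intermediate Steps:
$m{\left(r,H \right)} = -2 + H$
$s = 54718$ ($s = -2 + \left(-12\right) 3 \left(-1520\right) = -2 - -54720 = -2 + 54720 = 54718$)
$\left(-157201 + \left(I + m{\left(-14,y{\left(2 \right)} \right)}\right)^{2}\right) \left(s - 411567\right) = \left(-157201 + \left(-109 + \left(-2 + 3\right)\right)^{2}\right) \left(54718 - 411567\right) = \left(-157201 + \left(-109 + 1\right)^{2}\right) \left(-356849\right) = \left(-157201 + \left(-108\right)^{2}\right) \left(-356849\right) = \left(-157201 + 11664\right) \left(-356849\right) = \left(-145537\right) \left(-356849\right) = 51934732913$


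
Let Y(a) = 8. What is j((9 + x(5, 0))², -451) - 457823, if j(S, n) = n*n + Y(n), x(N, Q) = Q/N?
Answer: -254414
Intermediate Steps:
j(S, n) = 8 + n² (j(S, n) = n*n + 8 = n² + 8 = 8 + n²)
j((9 + x(5, 0))², -451) - 457823 = (8 + (-451)²) - 457823 = (8 + 203401) - 457823 = 203409 - 457823 = -254414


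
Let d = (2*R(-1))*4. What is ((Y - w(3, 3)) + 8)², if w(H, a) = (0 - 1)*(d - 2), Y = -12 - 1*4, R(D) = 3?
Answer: 196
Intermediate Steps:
d = 24 (d = (2*3)*4 = 6*4 = 24)
Y = -16 (Y = -12 - 4 = -16)
w(H, a) = -22 (w(H, a) = (0 - 1)*(24 - 2) = -1*22 = -22)
((Y - w(3, 3)) + 8)² = ((-16 - 1*(-22)) + 8)² = ((-16 + 22) + 8)² = (6 + 8)² = 14² = 196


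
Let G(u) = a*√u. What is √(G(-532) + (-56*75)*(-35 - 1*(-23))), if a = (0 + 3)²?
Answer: 3*√(5600 + 2*I*√133) ≈ 224.5 + 0.46233*I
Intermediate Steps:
a = 9 (a = 3² = 9)
G(u) = 9*√u
√(G(-532) + (-56*75)*(-35 - 1*(-23))) = √(9*√(-532) + (-56*75)*(-35 - 1*(-23))) = √(9*(2*I*√133) - 4200*(-35 + 23)) = √(18*I*√133 - 4200*(-12)) = √(18*I*√133 + 50400) = √(50400 + 18*I*√133)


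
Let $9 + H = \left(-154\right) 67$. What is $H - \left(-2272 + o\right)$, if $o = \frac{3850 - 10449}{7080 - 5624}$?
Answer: $- \frac{11721481}{1456} \approx -8050.5$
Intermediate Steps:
$H = -10327$ ($H = -9 - 10318 = -10327$)
$o = - \frac{6599}{1456} \approx -4.5323$
$H - \left(-2272 + o\right) = -10327 + \left(2272 - - \frac{6599}{1456}\right) = -10327 + \left(2272 + \frac{6599}{1456}\right) = -10327 + \frac{3314631}{1456} = - \frac{11721481}{1456}$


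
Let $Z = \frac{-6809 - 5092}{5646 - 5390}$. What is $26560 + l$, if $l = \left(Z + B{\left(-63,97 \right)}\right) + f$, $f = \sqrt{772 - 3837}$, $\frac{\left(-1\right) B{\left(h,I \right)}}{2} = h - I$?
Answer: $\frac{6869379}{256} + i \sqrt{3065} \approx 26834.0 + 55.362 i$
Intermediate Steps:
$B{\left(h,I \right)} = - 2 h + 2 I$ ($B{\left(h,I \right)} = - 2 \left(h - I\right) = - 2 h + 2 I$)
$Z = - \frac{11901}{256}$ ($Z = \frac{-6809 - 5092}{256} = \left(-11901\right) \frac{1}{256} = - \frac{11901}{256} \approx -46.488$)
$f = i \sqrt{3065}$ ($f = \sqrt{-3065} = i \sqrt{3065} \approx 55.362 i$)
$l = \frac{70019}{256} + i \sqrt{3065}$ ($l = \left(- \frac{11901}{256} + \left(\left(-2\right) \left(-63\right) + 2 \cdot 97\right)\right) + i \sqrt{3065} = \left(- \frac{11901}{256} + \left(126 + 194\right)\right) + i \sqrt{3065} = \left(- \frac{11901}{256} + 320\right) + i \sqrt{3065} = \frac{70019}{256} + i \sqrt{3065} \approx 273.51 + 55.362 i$)
$26560 + l = 26560 + \left(\frac{70019}{256} + i \sqrt{3065}\right) = \frac{6869379}{256} + i \sqrt{3065}$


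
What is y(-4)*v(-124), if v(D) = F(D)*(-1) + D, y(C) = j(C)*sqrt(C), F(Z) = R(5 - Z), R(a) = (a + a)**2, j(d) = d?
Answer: 533504*I ≈ 5.335e+5*I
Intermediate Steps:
R(a) = 4*a**2 (R(a) = (2*a)**2 = 4*a**2)
F(Z) = 4*(5 - Z)**2
y(C) = C**(3/2) (y(C) = C*sqrt(C) = C**(3/2))
v(D) = D - 4*(-5 + D)**2 (v(D) = (4*(-5 + D)**2)*(-1) + D = -4*(-5 + D)**2 + D = D - 4*(-5 + D)**2)
y(-4)*v(-124) = (-4)**(3/2)*(-124 - 4*(-5 - 124)**2) = (-8*I)*(-124 - 4*(-129)**2) = (-8*I)*(-124 - 4*16641) = (-8*I)*(-124 - 66564) = -8*I*(-66688) = 533504*I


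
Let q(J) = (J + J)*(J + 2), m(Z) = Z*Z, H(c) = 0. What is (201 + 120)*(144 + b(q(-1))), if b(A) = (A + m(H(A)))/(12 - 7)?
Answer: 230478/5 ≈ 46096.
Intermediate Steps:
m(Z) = Z²
q(J) = 2*J*(2 + J) (q(J) = (2*J)*(2 + J) = 2*J*(2 + J))
b(A) = A/5 (b(A) = (A + 0²)/(12 - 7) = (A + 0)/5 = A*(⅕) = A/5)
(201 + 120)*(144 + b(q(-1))) = (201 + 120)*(144 + (2*(-1)*(2 - 1))/5) = 321*(144 + (2*(-1)*1)/5) = 321*(144 + (⅕)*(-2)) = 321*(144 - ⅖) = 321*(718/5) = 230478/5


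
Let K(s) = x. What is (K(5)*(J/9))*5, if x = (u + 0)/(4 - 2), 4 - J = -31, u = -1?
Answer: -175/18 ≈ -9.7222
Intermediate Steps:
J = 35 (J = 4 - 1*(-31) = 4 + 31 = 35)
x = -½ (x = (-1 + 0)/(4 - 2) = -1/2 = -1*½ = -½ ≈ -0.50000)
K(s) = -½
(K(5)*(J/9))*5 = -35/(2*9)*5 = -½*35/9*5 = -35/18*5 = -175/18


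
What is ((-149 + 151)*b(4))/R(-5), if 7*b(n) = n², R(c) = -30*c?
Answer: 16/525 ≈ 0.030476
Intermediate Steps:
b(n) = n²/7
((-149 + 151)*b(4))/R(-5) = ((-149 + 151)*((⅐)*4²))/((-30*(-5))) = (2*((⅐)*16))/150 = (2*(16/7))*(1/150) = (32/7)*(1/150) = 16/525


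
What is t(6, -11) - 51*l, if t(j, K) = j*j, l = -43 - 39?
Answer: 4218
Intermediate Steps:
l = -82
t(j, K) = j**2
t(6, -11) - 51*l = 6**2 - 51*(-82) = 36 + 4182 = 4218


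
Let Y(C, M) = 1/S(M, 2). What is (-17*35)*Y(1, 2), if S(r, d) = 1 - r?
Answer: 595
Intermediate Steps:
Y(C, M) = 1/(1 - M)
(-17*35)*Y(1, 2) = (-17*35)*(-1/(-1 + 2)) = -(-595)/1 = -(-595) = -595*(-1) = 595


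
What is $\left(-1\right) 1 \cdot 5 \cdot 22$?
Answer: $-110$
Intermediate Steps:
$\left(-1\right) 1 \cdot 5 \cdot 22 = \left(-1\right) 5 \cdot 22 = \left(-5\right) 22 = -110$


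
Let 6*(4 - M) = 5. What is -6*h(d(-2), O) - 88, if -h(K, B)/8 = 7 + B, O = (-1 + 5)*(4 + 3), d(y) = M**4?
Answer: 1592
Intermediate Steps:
M = 19/6 (M = 4 - 1/6*5 = 4 - 5/6 = 19/6 ≈ 3.1667)
d(y) = 130321/1296 (d(y) = (19/6)**4 = 130321/1296)
O = 28 (O = 4*7 = 28)
h(K, B) = -56 - 8*B (h(K, B) = -8*(7 + B) = -56 - 8*B)
-6*h(d(-2), O) - 88 = -6*(-56 - 8*28) - 88 = -6*(-56 - 224) - 88 = -6*(-280) - 88 = 1680 - 88 = 1592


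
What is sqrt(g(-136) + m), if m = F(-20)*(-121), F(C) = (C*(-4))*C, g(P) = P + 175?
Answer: sqrt(193639) ≈ 440.04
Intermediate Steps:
g(P) = 175 + P
F(C) = -4*C**2 (F(C) = (-4*C)*C = -4*C**2)
m = 193600 (m = -4*(-20)**2*(-121) = -4*400*(-121) = -1600*(-121) = 193600)
sqrt(g(-136) + m) = sqrt((175 - 136) + 193600) = sqrt(39 + 193600) = sqrt(193639)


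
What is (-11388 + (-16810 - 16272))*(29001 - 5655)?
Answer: -1038196620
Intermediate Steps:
(-11388 + (-16810 - 16272))*(29001 - 5655) = (-11388 - 33082)*23346 = -44470*23346 = -1038196620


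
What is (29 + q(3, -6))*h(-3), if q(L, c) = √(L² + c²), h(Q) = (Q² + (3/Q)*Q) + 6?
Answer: 522 + 54*√5 ≈ 642.75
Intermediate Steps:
h(Q) = 9 + Q² (h(Q) = (Q² + 3) + 6 = (3 + Q²) + 6 = 9 + Q²)
(29 + q(3, -6))*h(-3) = (29 + √(3² + (-6)²))*(9 + (-3)²) = (29 + √(9 + 36))*(9 + 9) = (29 + √45)*18 = (29 + 3*√5)*18 = 522 + 54*√5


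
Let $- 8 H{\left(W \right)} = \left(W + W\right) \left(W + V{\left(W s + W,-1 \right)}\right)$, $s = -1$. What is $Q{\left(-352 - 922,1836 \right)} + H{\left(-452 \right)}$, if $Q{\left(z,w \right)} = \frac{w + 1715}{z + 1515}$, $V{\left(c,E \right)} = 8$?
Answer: $- \frac{12087901}{241} \approx -50157.0$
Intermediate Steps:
$H{\left(W \right)} = - \frac{W \left(8 + W\right)}{4}$ ($H{\left(W \right)} = - \frac{\left(W + W\right) \left(W + 8\right)}{8} = - \frac{2 W \left(8 + W\right)}{8} = - \frac{W \left(8 + W\right)}{4}$)
$Q{\left(z,w \right)} = \frac{1715 + w}{1515 + z}$
$Q{\left(-352 - 922,1836 \right)} + H{\left(-452 \right)} = \frac{1715 + 1836}{1515 - 1274} - - 113 \left(8 - 452\right) = \frac{1}{1515 - 1274} \cdot 3551 - \left(-113\right) \left(-444\right) = \frac{1}{1515 - 1274} \cdot 3551 - 50172 = \frac{1}{241} \cdot 3551 - 50172 = \frac{3551}{241} - 50172 = - \frac{12087901}{241}$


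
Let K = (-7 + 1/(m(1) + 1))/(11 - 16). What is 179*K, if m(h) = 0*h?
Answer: 1074/5 ≈ 214.80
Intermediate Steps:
m(h) = 0
K = 6/5 (K = (-7 + 1/(0 + 1))/(11 - 16) = (-7 + 1/1)/(-5) = (-7 + 1)*(-⅕) = -6*(-⅕) = 6/5 ≈ 1.2000)
179*K = 179*(6/5) = 1074/5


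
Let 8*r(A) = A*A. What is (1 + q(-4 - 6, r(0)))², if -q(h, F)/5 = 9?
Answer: 1936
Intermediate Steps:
r(A) = A²/8 (r(A) = (A*A)/8 = A²/8)
q(h, F) = -45 (q(h, F) = -5*9 = -45)
(1 + q(-4 - 6, r(0)))² = (1 - 45)² = (-44)² = 1936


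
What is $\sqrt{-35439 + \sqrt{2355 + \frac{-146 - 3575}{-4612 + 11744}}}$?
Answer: $\frac{\sqrt{-450654940284 + 3566 \sqrt{29940383837}}}{3566} \approx 188.12 i$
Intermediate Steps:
$\sqrt{-35439 + \sqrt{2355 + \frac{-146 - 3575}{-4612 + 11744}}} = \sqrt{-35439 + \sqrt{2355 - \frac{3721}{7132}}} = \sqrt{-35439 + \sqrt{\frac{16792139}{7132}}} = \sqrt{-35439 + \frac{\sqrt{29940383837}}{3566}}$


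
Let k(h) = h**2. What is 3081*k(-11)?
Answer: 372801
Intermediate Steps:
3081*k(-11) = 3081*(-11)**2 = 3081*121 = 372801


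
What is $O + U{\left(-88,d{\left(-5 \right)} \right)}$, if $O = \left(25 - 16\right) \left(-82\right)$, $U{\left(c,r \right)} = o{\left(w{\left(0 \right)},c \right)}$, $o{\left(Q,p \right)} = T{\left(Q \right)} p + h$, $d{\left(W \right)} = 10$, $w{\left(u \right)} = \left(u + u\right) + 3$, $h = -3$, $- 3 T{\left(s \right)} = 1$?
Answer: $- \frac{2135}{3} \approx -711.67$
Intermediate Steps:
$T{\left(s \right)} = - \frac{1}{3}$ ($T{\left(s \right)} = \left(- \frac{1}{3}\right) 1 = - \frac{1}{3}$)
$w{\left(u \right)} = 3 + 2 u$ ($w{\left(u \right)} = 2 u + 3 = 3 + 2 u$)
$o{\left(Q,p \right)} = -3 - \frac{p}{3}$ ($o{\left(Q,p \right)} = - \frac{p}{3} - 3 = -3 - \frac{p}{3}$)
$U{\left(c,r \right)} = -3 - \frac{c}{3}$
$O = -738$ ($O = 9 \left(-82\right) = -738$)
$O + U{\left(-88,d{\left(-5 \right)} \right)} = -738 - - \frac{79}{3} = -738 + \left(-3 + \frac{88}{3}\right) = -738 + \frac{79}{3} = - \frac{2135}{3}$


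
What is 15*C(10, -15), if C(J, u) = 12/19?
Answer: 180/19 ≈ 9.4737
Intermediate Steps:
C(J, u) = 12/19 (C(J, u) = 12*(1/19) = 12/19)
15*C(10, -15) = 15*(12/19) = 180/19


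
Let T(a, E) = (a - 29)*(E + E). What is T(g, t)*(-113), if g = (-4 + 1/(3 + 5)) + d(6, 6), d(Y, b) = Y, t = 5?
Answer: 121475/4 ≈ 30369.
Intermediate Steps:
g = 17/8 (g = (-4 + 1/(3 + 5)) + 6 = (-4 + 1/8) + 6 = (-4 + ⅛) + 6 = -31/8 + 6 = 17/8 ≈ 2.1250)
T(a, E) = 2*E*(-29 + a) (T(a, E) = (-29 + a)*(2*E) = 2*E*(-29 + a))
T(g, t)*(-113) = (2*5*(-29 + 17/8))*(-113) = (2*5*(-215/8))*(-113) = -1075/4*(-113) = 121475/4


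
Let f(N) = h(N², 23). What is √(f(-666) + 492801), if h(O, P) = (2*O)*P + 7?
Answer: 8*√326506 ≈ 4571.3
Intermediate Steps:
h(O, P) = 7 + 2*O*P (h(O, P) = 2*O*P + 7 = 7 + 2*O*P)
f(N) = 7 + 46*N² (f(N) = 7 + 2*N²*23 = 7 + 46*N²)
√(f(-666) + 492801) = √((7 + 46*(-666)²) + 492801) = √((7 + 46*443556) + 492801) = √((7 + 20403576) + 492801) = √(20403583 + 492801) = √20896384 = 8*√326506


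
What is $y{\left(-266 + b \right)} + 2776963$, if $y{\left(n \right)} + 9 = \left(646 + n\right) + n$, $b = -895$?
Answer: $2775278$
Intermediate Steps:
$y{\left(n \right)} = 637 + 2 n$ ($y{\left(n \right)} = -9 + \left(\left(646 + n\right) + n\right) = -9 + \left(646 + 2 n\right) = 637 + 2 n$)
$y{\left(-266 + b \right)} + 2776963 = \left(637 + 2 \left(-266 - 895\right)\right) + 2776963 = \left(637 + 2 \left(-1161\right)\right) + 2776963 = \left(637 - 2322\right) + 2776963 = -1685 + 2776963 = 2775278$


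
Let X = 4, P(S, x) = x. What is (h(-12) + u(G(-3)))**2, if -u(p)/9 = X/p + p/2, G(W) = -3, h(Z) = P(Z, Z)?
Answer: 729/4 ≈ 182.25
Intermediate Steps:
h(Z) = Z
u(p) = -36/p - 9*p/2 (u(p) = -9*(4/p + p/2) = -9*(p/2 + 4/p) = -36/p - 9*p/2)
(h(-12) + u(G(-3)))**2 = (-12 + (-36/(-3) - 9/2*(-3)))**2 = (-12 + (-36*(-1/3) + 27/2))**2 = (-12 + (12 + 27/2))**2 = (-12 + 51/2)**2 = (27/2)**2 = 729/4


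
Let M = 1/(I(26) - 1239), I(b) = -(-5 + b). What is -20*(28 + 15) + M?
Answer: -1083601/1260 ≈ -860.00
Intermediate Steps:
I(b) = 5 - b
M = -1/1260 (M = 1/((5 - 1*26) - 1239) = 1/((5 - 26) - 1239) = 1/(-21 - 1239) = 1/(-1260) = -1/1260 ≈ -0.00079365)
-20*(28 + 15) + M = -20*(28 + 15) - 1/1260 = -20*43 - 1/1260 = -860 - 1/1260 = -1083601/1260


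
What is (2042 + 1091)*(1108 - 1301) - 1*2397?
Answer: -607066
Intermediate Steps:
(2042 + 1091)*(1108 - 1301) - 1*2397 = 3133*(-193) - 2397 = -604669 - 2397 = -607066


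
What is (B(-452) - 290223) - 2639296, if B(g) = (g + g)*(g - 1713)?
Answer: -972359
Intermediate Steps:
B(g) = 2*g*(-1713 + g) (B(g) = (2*g)*(-1713 + g) = 2*g*(-1713 + g))
(B(-452) - 290223) - 2639296 = (2*(-452)*(-1713 - 452) - 290223) - 2639296 = (2*(-452)*(-2165) - 290223) - 2639296 = (1957160 - 290223) - 2639296 = 1666937 - 2639296 = -972359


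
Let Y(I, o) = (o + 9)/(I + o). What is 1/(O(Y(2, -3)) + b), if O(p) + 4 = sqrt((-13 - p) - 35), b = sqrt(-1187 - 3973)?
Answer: 1/(-4 + I*sqrt(42) + 2*I*sqrt(1290)) ≈ -0.00065051 - 0.012736*I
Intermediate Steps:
b = 2*I*sqrt(1290) (b = sqrt(-5160) = 2*I*sqrt(1290) ≈ 71.833*I)
Y(I, o) = (9 + o)/(I + o)
O(p) = -4 + sqrt(-48 - p) (O(p) = -4 + sqrt((-13 - p) - 35) = -4 + sqrt(-48 - p))
1/(O(Y(2, -3)) + b) = 1/((-4 + sqrt(-48 - (9 - 3)/(2 - 3))) + 2*I*sqrt(1290)) = 1/((-4 + sqrt(-48 - 6/(-1))) + 2*I*sqrt(1290)) = 1/((-4 + sqrt(-48 - (-1)*6)) + 2*I*sqrt(1290)) = 1/((-4 + sqrt(-48 - 1*(-6))) + 2*I*sqrt(1290)) = 1/((-4 + sqrt(-48 + 6)) + 2*I*sqrt(1290)) = 1/((-4 + sqrt(-42)) + 2*I*sqrt(1290)) = 1/((-4 + I*sqrt(42)) + 2*I*sqrt(1290)) = 1/(-4 + I*sqrt(42) + 2*I*sqrt(1290))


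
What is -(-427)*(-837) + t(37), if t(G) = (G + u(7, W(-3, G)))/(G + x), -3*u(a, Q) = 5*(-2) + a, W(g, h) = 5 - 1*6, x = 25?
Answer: -11079350/31 ≈ -3.5740e+5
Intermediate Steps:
W(g, h) = -1 (W(g, h) = 5 - 6 = -1)
u(a, Q) = 10/3 - a/3 (u(a, Q) = -(5*(-2) + a)/3 = -(-10 + a)/3 = 10/3 - a/3)
t(G) = (1 + G)/(25 + G) (t(G) = (G + (10/3 - ⅓*7))/(G + 25) = (G + (10/3 - 7/3))/(25 + G) = (G + 1)/(25 + G) = (1 + G)/(25 + G))
-(-427)*(-837) + t(37) = -(-427)*(-837) + (1 + 37)/(25 + 37) = -427*837 + 38/62 = -357399 + (1/62)*38 = -357399 + 19/31 = -11079350/31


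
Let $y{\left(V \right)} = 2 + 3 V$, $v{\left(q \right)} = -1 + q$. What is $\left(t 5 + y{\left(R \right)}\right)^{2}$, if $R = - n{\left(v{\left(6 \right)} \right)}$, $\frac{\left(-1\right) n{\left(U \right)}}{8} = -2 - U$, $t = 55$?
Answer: $11881$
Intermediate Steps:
$n{\left(U \right)} = 16 + 8 U$ ($n{\left(U \right)} = - 8 \left(-2 - U\right) = 16 + 8 U$)
$R = -56$ ($R = - (16 + 8 \left(-1 + 6\right)) = - (16 + 8 \cdot 5) = - (16 + 40) = \left(-1\right) 56 = -56$)
$\left(t 5 + y{\left(R \right)}\right)^{2} = \left(55 \cdot 5 + \left(2 + 3 \left(-56\right)\right)\right)^{2} = \left(275 + \left(2 - 168\right)\right)^{2} = \left(275 - 166\right)^{2} = 109^{2} = 11881$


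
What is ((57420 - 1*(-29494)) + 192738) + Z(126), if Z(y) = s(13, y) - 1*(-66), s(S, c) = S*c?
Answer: 281356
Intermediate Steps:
Z(y) = 66 + 13*y (Z(y) = 13*y - 1*(-66) = 13*y + 66 = 66 + 13*y)
((57420 - 1*(-29494)) + 192738) + Z(126) = ((57420 - 1*(-29494)) + 192738) + (66 + 13*126) = ((57420 + 29494) + 192738) + (66 + 1638) = (86914 + 192738) + 1704 = 279652 + 1704 = 281356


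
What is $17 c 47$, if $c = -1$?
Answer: $-799$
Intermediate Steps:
$17 c 47 = 17 \left(-1\right) 47 = \left(-17\right) 47 = -799$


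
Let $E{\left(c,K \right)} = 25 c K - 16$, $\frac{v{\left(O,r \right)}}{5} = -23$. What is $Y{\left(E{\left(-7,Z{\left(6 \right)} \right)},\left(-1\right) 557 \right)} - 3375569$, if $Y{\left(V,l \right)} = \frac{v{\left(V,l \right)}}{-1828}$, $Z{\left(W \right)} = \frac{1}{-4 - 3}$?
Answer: $- \frac{6170540017}{1828} \approx -3.3756 \cdot 10^{6}$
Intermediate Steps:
$v{\left(O,r \right)} = -115$ ($v{\left(O,r \right)} = 5 \left(-23\right) = -115$)
$Z{\left(W \right)} = - \frac{1}{7}$ ($Z{\left(W \right)} = \frac{1}{-7} = - \frac{1}{7}$)
$E{\left(c,K \right)} = -16 + 25 K c$ ($E{\left(c,K \right)} = 25 K c - 16 = -16 + 25 K c$)
$Y{\left(V,l \right)} = \frac{115}{1828}$ ($Y{\left(V,l \right)} = - \frac{115}{-1828} = \left(-115\right) \left(- \frac{1}{1828}\right) = \frac{115}{1828}$)
$Y{\left(E{\left(-7,Z{\left(6 \right)} \right)},\left(-1\right) 557 \right)} - 3375569 = \frac{115}{1828} - 3375569 = - \frac{6170540017}{1828}$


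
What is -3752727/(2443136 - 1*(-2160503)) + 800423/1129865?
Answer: -555216352558/5201490578735 ≈ -0.10674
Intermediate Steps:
-3752727/(2443136 - 1*(-2160503)) + 800423/1129865 = -3752727/(2443136 + 2160503) + 800423*(1/1129865) = -3752727/4603639 + 800423/1129865 = -555216352558/5201490578735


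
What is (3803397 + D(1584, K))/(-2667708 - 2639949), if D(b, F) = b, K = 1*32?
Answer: -1268327/1769219 ≈ -0.71689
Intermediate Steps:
K = 32
(3803397 + D(1584, K))/(-2667708 - 2639949) = (3803397 + 1584)/(-2667708 - 2639949) = 3804981/(-5307657) = 3804981*(-1/5307657) = -1268327/1769219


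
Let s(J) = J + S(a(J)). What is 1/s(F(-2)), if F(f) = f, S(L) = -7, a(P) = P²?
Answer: -⅑ ≈ -0.11111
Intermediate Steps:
s(J) = -7 + J (s(J) = J - 7 = -7 + J)
1/s(F(-2)) = 1/(-7 - 2) = 1/(-9) = -⅑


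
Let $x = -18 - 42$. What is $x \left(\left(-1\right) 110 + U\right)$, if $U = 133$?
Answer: $-1380$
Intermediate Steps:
$x = -60$
$x \left(\left(-1\right) 110 + U\right) = - 60 \left(\left(-1\right) 110 + 133\right) = - 60 \left(-110 + 133\right) = \left(-60\right) 23 = -1380$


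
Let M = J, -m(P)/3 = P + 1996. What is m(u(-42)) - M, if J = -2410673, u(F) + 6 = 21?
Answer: 2404640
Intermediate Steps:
u(F) = 15 (u(F) = -6 + 21 = 15)
m(P) = -5988 - 3*P (m(P) = -3*(P + 1996) = -3*(1996 + P) = -5988 - 3*P)
M = -2410673
m(u(-42)) - M = (-5988 - 3*15) - 1*(-2410673) = (-5988 - 45) + 2410673 = -6033 + 2410673 = 2404640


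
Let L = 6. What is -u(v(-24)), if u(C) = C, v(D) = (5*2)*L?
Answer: -60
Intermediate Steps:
v(D) = 60 (v(D) = (5*2)*6 = 10*6 = 60)
-u(v(-24)) = -1*60 = -60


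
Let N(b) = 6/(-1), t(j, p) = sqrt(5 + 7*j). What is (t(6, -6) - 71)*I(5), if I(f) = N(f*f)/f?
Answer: 426/5 - 6*sqrt(47)/5 ≈ 76.973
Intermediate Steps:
N(b) = -6 (N(b) = 6*(-1) = -6)
I(f) = -6/f
(t(6, -6) - 71)*I(5) = (sqrt(5 + 7*6) - 71)*(-6/5) = (sqrt(5 + 42) - 71)*(-6*1/5) = (sqrt(47) - 71)*(-6/5) = (-71 + sqrt(47))*(-6/5) = 426/5 - 6*sqrt(47)/5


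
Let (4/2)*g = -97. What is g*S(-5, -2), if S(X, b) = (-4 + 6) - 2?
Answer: 0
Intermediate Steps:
g = -97/2 (g = (½)*(-97) = -97/2 ≈ -48.500)
S(X, b) = 0 (S(X, b) = 2 - 2 = 0)
g*S(-5, -2) = -97/2*0 = 0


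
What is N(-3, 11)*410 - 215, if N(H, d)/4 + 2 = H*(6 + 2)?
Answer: -42855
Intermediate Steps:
N(H, d) = -8 + 32*H (N(H, d) = -8 + 4*(H*(6 + 2)) = -8 + 4*(H*8) = -8 + 4*(8*H) = -8 + 32*H)
N(-3, 11)*410 - 215 = (-8 + 32*(-3))*410 - 215 = (-8 - 96)*410 - 215 = -104*410 - 215 = -42640 - 215 = -42855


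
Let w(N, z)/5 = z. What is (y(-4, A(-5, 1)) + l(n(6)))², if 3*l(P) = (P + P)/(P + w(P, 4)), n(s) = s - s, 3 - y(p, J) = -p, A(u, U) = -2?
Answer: 1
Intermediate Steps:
w(N, z) = 5*z
y(p, J) = 3 + p (y(p, J) = 3 - (-1)*p = 3 + p)
n(s) = 0
l(P) = 2*P/(3*(20 + P)) (l(P) = ((P + P)/(P + 5*4))/3 = ((2*P)/(P + 20))/3 = ((2*P)/(20 + P))/3 = (2*P/(20 + P))/3 = 2*P/(3*(20 + P)))
(y(-4, A(-5, 1)) + l(n(6)))² = ((3 - 4) + (⅔)*0/(20 + 0))² = (-1 + (⅔)*0/20)² = (-1 + (⅔)*0*(1/20))² = (-1 + 0)² = (-1)² = 1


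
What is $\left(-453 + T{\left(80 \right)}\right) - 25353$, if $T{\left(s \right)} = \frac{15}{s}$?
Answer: $- \frac{412893}{16} \approx -25806.0$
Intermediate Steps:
$\left(-453 + T{\left(80 \right)}\right) - 25353 = \left(-453 + \frac{15}{80}\right) - 25353 = \left(-453 + 15 \cdot \frac{1}{80}\right) - 25353 = \left(-453 + \frac{3}{16}\right) - 25353 = - \frac{7245}{16} - 25353 = - \frac{412893}{16}$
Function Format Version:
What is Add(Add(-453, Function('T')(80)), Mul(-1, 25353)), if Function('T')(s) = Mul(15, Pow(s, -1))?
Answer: Rational(-412893, 16) ≈ -25806.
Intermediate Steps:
Add(Add(-453, Function('T')(80)), Mul(-1, 25353)) = Add(Add(-453, Mul(15, Pow(80, -1))), Mul(-1, 25353)) = Add(Add(-453, Mul(15, Rational(1, 80))), -25353) = Add(Add(-453, Rational(3, 16)), -25353) = Add(Rational(-7245, 16), -25353) = Rational(-412893, 16)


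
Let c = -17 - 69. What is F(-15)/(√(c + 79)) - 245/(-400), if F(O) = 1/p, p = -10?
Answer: 49/80 + I*√7/70 ≈ 0.6125 + 0.037796*I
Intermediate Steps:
c = -86
F(O) = -⅒ (F(O) = 1/(-10) = -⅒)
F(-15)/(√(c + 79)) - 245/(-400) = -1/(10*√(-86 + 79)) - 245/(-400) = -(-I*√7/7)/10 - 245*(-1/400) = -(-I*√7/7)/10 + 49/80 = -(-1)*I*√7/70 + 49/80 = I*√7/70 + 49/80 = 49/80 + I*√7/70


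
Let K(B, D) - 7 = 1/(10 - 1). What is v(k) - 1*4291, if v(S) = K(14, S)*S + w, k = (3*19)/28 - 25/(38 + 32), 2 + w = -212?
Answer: -283063/63 ≈ -4493.1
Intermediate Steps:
w = -214 (w = -2 - 212 = -214)
K(B, D) = 64/9 (K(B, D) = 7 + 1/(10 - 1) = 7 + 1/9 = 7 + ⅑ = 64/9)
k = 47/28 (k = 57*(1/28) - 25/70 = 57/28 - 25*1/70 = 57/28 - 5/14 = 47/28 ≈ 1.6786)
v(S) = -214 + 64*S/9 (v(S) = 64*S/9 - 214 = -214 + 64*S/9)
v(k) - 1*4291 = (-214 + (64/9)*(47/28)) - 1*4291 = (-214 + 752/63) - 4291 = -12730/63 - 4291 = -283063/63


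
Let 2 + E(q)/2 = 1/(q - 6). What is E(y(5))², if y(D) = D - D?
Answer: 169/9 ≈ 18.778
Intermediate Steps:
y(D) = 0
E(q) = -4 + 2/(-6 + q) (E(q) = -4 + 2/(q - 6) = -4 + 2/(-6 + q))
E(y(5))² = (2*(13 - 2*0)/(-6 + 0))² = (2*(13 + 0)/(-6))² = (2*(-⅙)*13)² = (-13/3)² = 169/9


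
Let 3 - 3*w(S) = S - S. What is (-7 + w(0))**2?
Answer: 36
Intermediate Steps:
w(S) = 1 (w(S) = 1 - (S - S)/3 = 1 - 1/3*0 = 1 + 0 = 1)
(-7 + w(0))**2 = (-7 + 1)**2 = (-6)**2 = 36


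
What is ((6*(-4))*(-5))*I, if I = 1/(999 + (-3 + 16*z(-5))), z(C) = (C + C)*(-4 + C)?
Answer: 10/203 ≈ 0.049261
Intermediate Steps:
z(C) = 2*C*(-4 + C) (z(C) = (2*C)*(-4 + C) = 2*C*(-4 + C))
I = 1/2436 (I = 1/(999 + (-3 + 16*(2*(-5)*(-4 - 5)))) = 1/(999 + (-3 + 16*(2*(-5)*(-9)))) = 1/(999 + (-3 + 16*90)) = 1/(999 + (-3 + 1440)) = 1/(999 + 1437) = 1/2436 ≈ 0.00041051)
((6*(-4))*(-5))*I = ((6*(-4))*(-5))*(1/2436) = -24*(-5)*(1/2436) = 120*(1/2436) = 10/203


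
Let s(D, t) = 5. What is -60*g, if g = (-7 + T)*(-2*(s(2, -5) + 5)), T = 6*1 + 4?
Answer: 3600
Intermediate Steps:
T = 10 (T = 6 + 4 = 10)
g = -60 (g = (-7 + 10)*(-2*(5 + 5)) = 3*(-2*10) = 3*(-20) = -60)
-60*g = -60*(-60) = 3600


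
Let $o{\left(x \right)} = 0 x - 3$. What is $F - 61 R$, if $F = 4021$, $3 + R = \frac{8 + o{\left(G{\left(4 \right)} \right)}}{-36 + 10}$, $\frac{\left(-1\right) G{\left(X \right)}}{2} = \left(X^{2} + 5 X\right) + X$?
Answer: $\frac{109609}{26} \approx 4215.7$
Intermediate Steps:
$G{\left(X \right)} = - 12 X - 2 X^{2}$ ($G{\left(X \right)} = - 2 \left(\left(X^{2} + 5 X\right) + X\right) = - 2 \left(X^{2} + 6 X\right) = - 12 X - 2 X^{2}$)
$o{\left(x \right)} = -3$ ($o{\left(x \right)} = 0 - 3 = -3$)
$R = - \frac{83}{26}$ ($R = -3 + \frac{8 - 3}{-36 + 10} = -3 + \frac{5}{-26} = -3 + 5 \left(- \frac{1}{26}\right) = -3 - \frac{5}{26} = - \frac{83}{26} \approx -3.1923$)
$F - 61 R = 4021 - - \frac{5063}{26} = 4021 + \frac{5063}{26} = \frac{109609}{26}$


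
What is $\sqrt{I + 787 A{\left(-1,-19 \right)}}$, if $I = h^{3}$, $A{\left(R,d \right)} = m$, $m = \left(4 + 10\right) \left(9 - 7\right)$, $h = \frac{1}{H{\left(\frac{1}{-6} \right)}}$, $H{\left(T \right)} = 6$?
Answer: $\frac{11 \sqrt{236022}}{36} \approx 148.45$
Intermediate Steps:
$h = \frac{1}{6} \approx 0.16667$
$m = 28$ ($m = 14 \cdot 2 = 28$)
$A{\left(R,d \right)} = 28$
$I = \frac{1}{216}$ ($I = \left(\frac{1}{6}\right)^{3} = \frac{1}{216} \approx 0.0046296$)
$\sqrt{I + 787 A{\left(-1,-19 \right)}} = \sqrt{\frac{1}{216} + 787 \cdot 28} = \sqrt{\frac{1}{216} + 22036} = \sqrt{\frac{4759777}{216}} = \frac{11 \sqrt{236022}}{36}$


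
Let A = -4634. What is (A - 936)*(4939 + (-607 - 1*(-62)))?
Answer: -24474580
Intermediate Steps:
(A - 936)*(4939 + (-607 - 1*(-62))) = (-4634 - 936)*(4939 + (-607 - 1*(-62))) = -5570*(4939 + (-607 + 62)) = -5570*(4939 - 545) = -5570*4394 = -24474580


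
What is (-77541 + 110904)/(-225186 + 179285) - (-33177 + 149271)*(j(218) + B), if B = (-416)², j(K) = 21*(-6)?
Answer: -921514691946783/45901 ≈ -2.0076e+10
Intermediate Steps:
j(K) = -126
B = 173056
(-77541 + 110904)/(-225186 + 179285) - (-33177 + 149271)*(j(218) + B) = (-77541 + 110904)/(-225186 + 179285) - (-33177 + 149271)*(-126 + 173056) = 33363/(-45901) - 116094*172930 = 33363*(-1/45901) - 1*20076135420 = -33363/45901 - 20076135420 = -921514691946783/45901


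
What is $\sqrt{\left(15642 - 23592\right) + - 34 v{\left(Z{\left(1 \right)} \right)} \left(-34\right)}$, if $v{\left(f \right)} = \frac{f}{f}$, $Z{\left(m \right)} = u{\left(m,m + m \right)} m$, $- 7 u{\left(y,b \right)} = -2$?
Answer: $i \sqrt{6794} \approx 82.426 i$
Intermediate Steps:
$u{\left(y,b \right)} = \frac{2}{7}$ ($u{\left(y,b \right)} = \left(- \frac{1}{7}\right) \left(-2\right) = \frac{2}{7}$)
$Z{\left(m \right)} = \frac{2 m}{7}$
$v{\left(f \right)} = 1$
$\sqrt{\left(15642 - 23592\right) + - 34 v{\left(Z{\left(1 \right)} \right)} \left(-34\right)} = \sqrt{\left(15642 - 23592\right) + \left(-34\right) 1 \left(-34\right)} = \sqrt{-7950 - -1156} = \sqrt{-7950 + 1156} = \sqrt{-6794} = i \sqrt{6794}$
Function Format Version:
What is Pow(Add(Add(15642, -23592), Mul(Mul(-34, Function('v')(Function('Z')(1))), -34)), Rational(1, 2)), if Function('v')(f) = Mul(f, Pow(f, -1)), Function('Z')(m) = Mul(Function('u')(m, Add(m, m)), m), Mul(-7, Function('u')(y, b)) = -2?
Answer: Mul(I, Pow(6794, Rational(1, 2))) ≈ Mul(82.426, I)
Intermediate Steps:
Function('u')(y, b) = Rational(2, 7) (Function('u')(y, b) = Mul(Rational(-1, 7), -2) = Rational(2, 7))
Function('Z')(m) = Mul(Rational(2, 7), m)
Function('v')(f) = 1
Pow(Add(Add(15642, -23592), Mul(Mul(-34, Function('v')(Function('Z')(1))), -34)), Rational(1, 2)) = Pow(Add(Add(15642, -23592), Mul(Mul(-34, 1), -34)), Rational(1, 2)) = Pow(Add(-7950, Mul(-34, -34)), Rational(1, 2)) = Pow(Add(-7950, 1156), Rational(1, 2)) = Pow(-6794, Rational(1, 2)) = Mul(I, Pow(6794, Rational(1, 2)))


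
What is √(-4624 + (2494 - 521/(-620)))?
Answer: I*√204612245/310 ≈ 46.143*I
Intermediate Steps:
√(-4624 + (2494 - 521/(-620))) = √(-4624 + (2494 - 521*(-1)/620)) = √(-4624 + (2494 - 1*(-521/620))) = √(-4624 + (2494 + 521/620)) = √(-4624 + 1546801/620) = √(-1320079/620) = I*√204612245/310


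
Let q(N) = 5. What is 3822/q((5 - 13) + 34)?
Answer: 3822/5 ≈ 764.40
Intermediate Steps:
3822/q((5 - 13) + 34) = 3822/5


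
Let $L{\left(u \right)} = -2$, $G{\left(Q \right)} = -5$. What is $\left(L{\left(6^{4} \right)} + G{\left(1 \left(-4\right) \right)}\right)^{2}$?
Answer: $49$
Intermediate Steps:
$\left(L{\left(6^{4} \right)} + G{\left(1 \left(-4\right) \right)}\right)^{2} = \left(-2 - 5\right)^{2} = \left(-7\right)^{2} = 49$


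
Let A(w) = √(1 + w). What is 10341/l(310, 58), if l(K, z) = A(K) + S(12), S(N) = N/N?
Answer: -10341/310 + 10341*√311/310 ≈ 554.92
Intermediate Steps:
S(N) = 1
l(K, z) = 1 + √(1 + K) (l(K, z) = √(1 + K) + 1 = 1 + √(1 + K))
10341/l(310, 58) = 10341/(1 + √(1 + 310)) = 10341/(1 + √311)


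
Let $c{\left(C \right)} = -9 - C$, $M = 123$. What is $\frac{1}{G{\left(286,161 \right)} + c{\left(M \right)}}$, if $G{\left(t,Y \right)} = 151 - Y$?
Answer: $- \frac{1}{142} \approx -0.0070423$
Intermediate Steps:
$\frac{1}{G{\left(286,161 \right)} + c{\left(M \right)}} = \frac{1}{\left(151 - 161\right) - 132} = \frac{1}{-10 - 132} = \frac{1}{-142} = - \frac{1}{142}$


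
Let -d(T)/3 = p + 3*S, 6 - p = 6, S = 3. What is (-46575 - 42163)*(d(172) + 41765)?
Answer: -3703746644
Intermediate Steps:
p = 0 (p = 6 - 1*6 = 6 - 6 = 0)
d(T) = -27 (d(T) = -3*(0 + 3*3) = -3*(0 + 9) = -3*9 = -27)
(-46575 - 42163)*(d(172) + 41765) = (-46575 - 42163)*(-27 + 41765) = -88738*41738 = -3703746644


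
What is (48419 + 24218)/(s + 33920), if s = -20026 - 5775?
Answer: 72637/8119 ≈ 8.9465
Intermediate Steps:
s = -25801
(48419 + 24218)/(s + 33920) = (48419 + 24218)/(-25801 + 33920) = 72637/8119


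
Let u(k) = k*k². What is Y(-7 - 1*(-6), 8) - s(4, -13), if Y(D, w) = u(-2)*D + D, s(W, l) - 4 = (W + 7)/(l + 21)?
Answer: 13/8 ≈ 1.6250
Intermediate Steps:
s(W, l) = 4 + (7 + W)/(21 + l) (s(W, l) = 4 + (W + 7)/(l + 21) = 4 + (7 + W)/(21 + l))
u(k) = k³
Y(D, w) = -7*D (Y(D, w) = (-2)³*D + D = -8*D + D = -7*D)
Y(-7 - 1*(-6), 8) - s(4, -13) = -7*(-7 - 1*(-6)) - (91 + 4 + 4*(-13))/(21 - 13) = -7*(-7 + 6) - (91 + 4 - 52)/8 = -7*(-1) - 43/8 = 7 - 1*43/8 = 7 - 43/8 = 13/8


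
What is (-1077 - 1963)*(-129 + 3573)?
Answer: -10469760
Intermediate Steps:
(-1077 - 1963)*(-129 + 3573) = -3040*3444 = -10469760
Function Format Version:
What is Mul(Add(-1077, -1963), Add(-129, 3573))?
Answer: -10469760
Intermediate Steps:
Mul(Add(-1077, -1963), Add(-129, 3573)) = Mul(-3040, 3444) = -10469760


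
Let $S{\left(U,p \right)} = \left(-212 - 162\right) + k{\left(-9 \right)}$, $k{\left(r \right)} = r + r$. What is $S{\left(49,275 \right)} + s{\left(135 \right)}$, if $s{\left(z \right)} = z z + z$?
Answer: $17968$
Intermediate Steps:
$k{\left(r \right)} = 2 r$
$S{\left(U,p \right)} = -392$ ($S{\left(U,p \right)} = \left(-212 - 162\right) + 2 \left(-9\right) = -374 - 18 = -392$)
$s{\left(z \right)} = z + z^{2}$ ($s{\left(z \right)} = z^{2} + z = z + z^{2}$)
$S{\left(49,275 \right)} + s{\left(135 \right)} = -392 + 135 \left(1 + 135\right) = -392 + 135 \cdot 136 = -392 + 18360 = 17968$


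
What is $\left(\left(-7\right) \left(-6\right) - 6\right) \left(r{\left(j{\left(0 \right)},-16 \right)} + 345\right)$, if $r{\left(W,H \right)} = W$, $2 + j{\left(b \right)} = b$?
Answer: $12348$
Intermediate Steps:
$j{\left(b \right)} = -2 + b$
$\left(\left(-7\right) \left(-6\right) - 6\right) \left(r{\left(j{\left(0 \right)},-16 \right)} + 345\right) = \left(\left(-7\right) \left(-6\right) - 6\right) \left(\left(-2 + 0\right) + 345\right) = \left(42 - 6\right) \left(-2 + 345\right) = 36 \cdot 343 = 12348$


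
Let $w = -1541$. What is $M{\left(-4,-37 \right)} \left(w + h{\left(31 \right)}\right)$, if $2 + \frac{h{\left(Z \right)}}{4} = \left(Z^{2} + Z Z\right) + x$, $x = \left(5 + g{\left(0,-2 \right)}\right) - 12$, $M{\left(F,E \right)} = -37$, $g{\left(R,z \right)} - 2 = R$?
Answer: $-226403$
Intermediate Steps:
$g{\left(R,z \right)} = 2 + R$
$x = -5$ ($x = \left(5 + \left(2 + 0\right)\right) - 12 = \left(5 + 2\right) - 12 = 7 - 12 = -5$)
$h{\left(Z \right)} = -28 + 8 Z^{2}$ ($h{\left(Z \right)} = -8 + 4 \left(\left(Z^{2} + Z Z\right) - 5\right) = -8 + 4 \left(\left(Z^{2} + Z^{2}\right) - 5\right) = -8 + 4 \left(2 Z^{2} - 5\right) = -8 + 4 \left(-5 + 2 Z^{2}\right) = -8 + \left(-20 + 8 Z^{2}\right) = -28 + 8 Z^{2}$)
$M{\left(-4,-37 \right)} \left(w + h{\left(31 \right)}\right) = - 37 \left(-1541 - \left(28 - 8 \cdot 31^{2}\right)\right) = - 37 \left(-1541 + \left(-28 + 8 \cdot 961\right)\right) = - 37 \left(-1541 + \left(-28 + 7688\right)\right) = - 37 \left(-1541 + 7660\right) = \left(-37\right) 6119 = -226403$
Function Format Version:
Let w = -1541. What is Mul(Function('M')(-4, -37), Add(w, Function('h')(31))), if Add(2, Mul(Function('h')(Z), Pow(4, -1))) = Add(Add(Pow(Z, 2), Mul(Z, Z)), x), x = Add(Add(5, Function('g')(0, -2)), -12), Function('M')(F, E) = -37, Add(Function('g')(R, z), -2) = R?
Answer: -226403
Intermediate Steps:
Function('g')(R, z) = Add(2, R)
x = -5 (x = Add(Add(5, Add(2, 0)), -12) = Add(Add(5, 2), -12) = Add(7, -12) = -5)
Function('h')(Z) = Add(-28, Mul(8, Pow(Z, 2))) (Function('h')(Z) = Add(-8, Mul(4, Add(Add(Pow(Z, 2), Mul(Z, Z)), -5))) = Add(-8, Mul(4, Add(Add(Pow(Z, 2), Pow(Z, 2)), -5))) = Add(-8, Mul(4, Add(Mul(2, Pow(Z, 2)), -5))) = Add(-8, Mul(4, Add(-5, Mul(2, Pow(Z, 2))))) = Add(-8, Add(-20, Mul(8, Pow(Z, 2)))) = Add(-28, Mul(8, Pow(Z, 2))))
Mul(Function('M')(-4, -37), Add(w, Function('h')(31))) = Mul(-37, Add(-1541, Add(-28, Mul(8, Pow(31, 2))))) = Mul(-37, Add(-1541, Add(-28, Mul(8, 961)))) = Mul(-37, Add(-1541, Add(-28, 7688))) = Mul(-37, Add(-1541, 7660)) = Mul(-37, 6119) = -226403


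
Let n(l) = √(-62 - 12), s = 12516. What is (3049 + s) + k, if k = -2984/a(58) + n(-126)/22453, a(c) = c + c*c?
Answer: 26630223/1711 + I*√74/22453 ≈ 15564.0 + 0.00038313*I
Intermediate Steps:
a(c) = c + c²
n(l) = I*√74 (n(l) = √(-74) = I*√74)
k = -1492/1711 + I*√74/22453 (k = -2984*1/(58*(1 + 58)) + (I*√74)/22453 = -2984/(58*59) + (I*√74)*(1/22453) = -2984/3422 + I*√74/22453 = -2984*1/3422 + I*√74/22453 = -1492/1711 + I*√74/22453 ≈ -0.872 + 0.00038313*I)
(3049 + s) + k = (3049 + 12516) + (-1492/1711 + I*√74/22453) = 15565 + (-1492/1711 + I*√74/22453) = 26630223/1711 + I*√74/22453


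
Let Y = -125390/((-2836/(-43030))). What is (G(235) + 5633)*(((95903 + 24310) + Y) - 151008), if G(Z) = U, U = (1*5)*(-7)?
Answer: -7673271414840/709 ≈ -1.0823e+10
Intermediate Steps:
U = -35 (U = 5*(-7) = -35)
Y = -1348882925/709 (Y = -125390/((-2836*(-1/43030))) = -125390/1418/21515 = -125390*21515/1418 = -1348882925/709 ≈ -1.9025e+6)
G(Z) = -35
(G(235) + 5633)*(((95903 + 24310) + Y) - 151008) = (-35 + 5633)*(((95903 + 24310) - 1348882925/709) - 151008) = 5598*((120213 - 1348882925/709) - 151008) = 5598*(-1263651908/709 - 151008) = 5598*(-1370716580/709) = -7673271414840/709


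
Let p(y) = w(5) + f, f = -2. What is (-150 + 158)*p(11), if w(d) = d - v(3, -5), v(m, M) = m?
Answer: 0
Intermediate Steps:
w(d) = -3 + d (w(d) = d - 1*3 = d - 3 = -3 + d)
p(y) = 0 (p(y) = (-3 + 5) - 2 = 2 - 2 = 0)
(-150 + 158)*p(11) = (-150 + 158)*0 = 8*0 = 0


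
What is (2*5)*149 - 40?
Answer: 1450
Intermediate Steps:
(2*5)*149 - 40 = 10*149 - 40 = 1490 - 40 = 1450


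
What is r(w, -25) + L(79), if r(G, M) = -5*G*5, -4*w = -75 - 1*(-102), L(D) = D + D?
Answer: 1307/4 ≈ 326.75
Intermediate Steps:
L(D) = 2*D
w = -27/4 (w = -(-75 - 1*(-102))/4 = -(-75 + 102)/4 = -1/4*27 = -27/4 ≈ -6.7500)
r(G, M) = -25*G
r(w, -25) + L(79) = -25*(-27/4) + 2*79 = 675/4 + 158 = 1307/4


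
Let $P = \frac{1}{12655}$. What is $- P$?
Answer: $- \frac{1}{12655} \approx -7.902 \cdot 10^{-5}$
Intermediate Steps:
$P = \frac{1}{12655} \approx 7.902 \cdot 10^{-5}$
$- P = \left(-1\right) \frac{1}{12655} = - \frac{1}{12655}$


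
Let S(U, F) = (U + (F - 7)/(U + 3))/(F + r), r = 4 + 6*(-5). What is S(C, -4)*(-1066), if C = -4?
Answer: 3731/15 ≈ 248.73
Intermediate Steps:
r = -26 (r = 4 - 30 = -26)
S(U, F) = (U + (-7 + F)/(3 + U))/(-26 + F) (S(U, F) = (U + (F - 7)/(U + 3))/(F - 26) = (U + (-7 + F)/(3 + U))/(-26 + F))
S(C, -4)*(-1066) = ((-7 - 4 + (-4)² + 3*(-4))/(-78 - 26*(-4) + 3*(-4) - 4*(-4)))*(-1066) = ((-7 - 4 + 16 - 12)/(-78 + 104 - 12 + 16))*(-1066) = (-7/30)*(-1066) = ((1/30)*(-7))*(-1066) = -7/30*(-1066) = 3731/15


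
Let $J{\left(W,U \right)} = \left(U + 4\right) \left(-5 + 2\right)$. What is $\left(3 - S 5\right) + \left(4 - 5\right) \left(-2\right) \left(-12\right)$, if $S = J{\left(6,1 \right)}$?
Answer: $54$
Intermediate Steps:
$J{\left(W,U \right)} = -12 - 3 U$ ($J{\left(W,U \right)} = \left(4 + U\right) \left(-3\right) = -12 - 3 U$)
$S = -15$ ($S = -12 - 3 = -15$)
$\left(3 - S 5\right) + \left(4 - 5\right) \left(-2\right) \left(-12\right) = \left(3 - \left(-15\right) 5\right) + \left(4 - 5\right) \left(-2\right) \left(-12\right) = \left(3 - -75\right) + \left(4 - 5\right) \left(-2\right) \left(-12\right) = \left(3 + 75\right) + \left(-1\right) \left(-2\right) \left(-12\right) = 78 + 2 \left(-12\right) = 78 - 24 = 54$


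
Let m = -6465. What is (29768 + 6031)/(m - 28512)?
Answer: -11933/11659 ≈ -1.0235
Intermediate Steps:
(29768 + 6031)/(m - 28512) = (29768 + 6031)/(-6465 - 28512) = 35799/(-34977) = 35799*(-1/34977) = -11933/11659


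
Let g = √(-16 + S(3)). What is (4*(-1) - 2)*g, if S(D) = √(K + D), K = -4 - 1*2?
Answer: -6*√(-16 + I*√3) ≈ -1.2971 - 24.035*I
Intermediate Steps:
K = -6 (K = -4 - 2 = -6)
S(D) = √(-6 + D)
g = √(-16 + I*√3) (g = √(-16 + √(-6 + 3)) = √(-16 + √(-3)) = √(-16 + I*√3) ≈ 0.21619 + 4.0058*I)
(4*(-1) - 2)*g = (4*(-1) - 2)*√(-16 + I*√3) = (-4 - 2)*√(-16 + I*√3) = -6*√(-16 + I*√3)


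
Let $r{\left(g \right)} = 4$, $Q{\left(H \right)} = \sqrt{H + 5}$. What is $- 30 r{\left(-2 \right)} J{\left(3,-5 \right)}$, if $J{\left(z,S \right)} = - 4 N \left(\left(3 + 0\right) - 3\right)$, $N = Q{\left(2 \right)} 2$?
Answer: $0$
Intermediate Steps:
$Q{\left(H \right)} = \sqrt{5 + H}$
$N = 2 \sqrt{7}$ ($N = \sqrt{5 + 2} \cdot 2 = \sqrt{7} \cdot 2 = 2 \sqrt{7} \approx 5.2915$)
$J{\left(z,S \right)} = 0$ ($J{\left(z,S \right)} = - 4 \cdot 2 \sqrt{7} \left(\left(3 + 0\right) - 3\right) = - 8 \sqrt{7} \left(3 - 3\right) = - 8 \sqrt{7} \cdot 0 = 0$)
$- 30 r{\left(-2 \right)} J{\left(3,-5 \right)} = \left(-30\right) 4 \cdot 0 = \left(-120\right) 0 = 0$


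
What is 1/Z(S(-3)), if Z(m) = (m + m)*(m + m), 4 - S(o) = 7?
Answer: 1/36 ≈ 0.027778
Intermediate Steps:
S(o) = -3 (S(o) = 4 - 1*7 = 4 - 7 = -3)
Z(m) = 4*m² (Z(m) = (2*m)*(2*m) = 4*m²)
1/Z(S(-3)) = 1/(4*(-3)²) = 1/(4*9) = 1/36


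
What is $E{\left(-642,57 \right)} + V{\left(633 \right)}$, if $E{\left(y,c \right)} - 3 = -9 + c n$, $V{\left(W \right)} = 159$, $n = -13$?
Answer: $-588$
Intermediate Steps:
$E{\left(y,c \right)} = -6 - 13 c$ ($E{\left(y,c \right)} = 3 + \left(-9 + c \left(-13\right)\right) = 3 - \left(9 + 13 c\right) = -6 - 13 c$)
$E{\left(-642,57 \right)} + V{\left(633 \right)} = \left(-6 - 741\right) + 159 = -747 + 159 = -588$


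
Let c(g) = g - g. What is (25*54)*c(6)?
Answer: 0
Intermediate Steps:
c(g) = 0
(25*54)*c(6) = (25*54)*0 = 1350*0 = 0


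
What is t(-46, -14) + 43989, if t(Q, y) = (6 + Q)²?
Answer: 45589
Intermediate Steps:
t(-46, -14) + 43989 = (6 - 46)² + 43989 = (-40)² + 43989 = 1600 + 43989 = 45589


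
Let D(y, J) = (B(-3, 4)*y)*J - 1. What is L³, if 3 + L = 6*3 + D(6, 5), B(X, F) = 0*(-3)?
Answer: 2744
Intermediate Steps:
B(X, F) = 0
D(y, J) = -1 (D(y, J) = (0*y)*J - 1 = 0*J - 1 = 0 - 1 = -1)
L = 14 (L = -3 + (6*3 - 1) = -3 + (18 - 1) = -3 + 17 = 14)
L³ = 14³ = 2744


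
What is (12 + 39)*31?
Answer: 1581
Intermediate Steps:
(12 + 39)*31 = 51*31 = 1581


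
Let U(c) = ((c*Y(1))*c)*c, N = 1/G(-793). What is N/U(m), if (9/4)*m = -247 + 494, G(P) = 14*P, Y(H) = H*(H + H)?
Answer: -729/21414209759488 ≈ -3.4043e-11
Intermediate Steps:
Y(H) = 2*H² (Y(H) = H*(2*H) = 2*H²)
m = 988/9 (m = 4*(-247 + 494)/9 = (4/9)*247 = 988/9 ≈ 109.78)
N = -1/11102 (N = 1/(14*(-793)) = 1/(-11102) = -1/11102 ≈ -9.0074e-5)
U(c) = 2*c³ (U(c) = ((c*(2*1²))*c)*c = ((c*(2*1))*c)*c = ((c*2)*c)*c = ((2*c)*c)*c = (2*c²)*c = 2*c³)
N/U(m) = -1/(11102*(2*(988/9)³)) = -1/(11102*(2*(964430272/729))) = -1/(11102*1928860544/729) = -1/11102*729/1928860544 = -729/21414209759488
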